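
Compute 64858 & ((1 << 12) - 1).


64858 & 4095 = 3418

3418


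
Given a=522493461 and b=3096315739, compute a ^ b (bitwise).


522493461 ^ 3096315739 = 2812975438

2812975438


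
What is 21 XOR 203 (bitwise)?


0b10101 ^ 0b11001011 = 0b11011110 = 222

222


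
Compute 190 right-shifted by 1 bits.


0b10111110 >> 1 = 0b1011111 = 95

95


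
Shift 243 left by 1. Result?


0b11110011 << 1 = 0b111100110 = 486

486


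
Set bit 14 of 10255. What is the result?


10255 | (1 << 14) = 10255 | 16384 = 26639

26639


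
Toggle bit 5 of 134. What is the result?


134 ^ (1 << 5) = 134 ^ 32 = 166

166


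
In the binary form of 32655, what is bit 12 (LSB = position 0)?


0b111111110001111, position 12 = 1

1


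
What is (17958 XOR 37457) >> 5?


Step 1: 17958 ^ 37457 = 54391
Step 2: 54391 >> 5 = 1699

1699


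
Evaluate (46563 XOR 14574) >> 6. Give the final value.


Step 1: 46563 ^ 14574 = 36109
Step 2: 36109 >> 6 = 564

564


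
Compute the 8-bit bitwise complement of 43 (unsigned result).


~0b101011 = 0b11010100 = 212 (8-bit unsigned)

212


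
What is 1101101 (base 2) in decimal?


1101101 in decimal = 109

109


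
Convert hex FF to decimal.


FF hex = 255 decimal

255


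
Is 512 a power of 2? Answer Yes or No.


0b1000000000. Only one bit set => Yes

Yes


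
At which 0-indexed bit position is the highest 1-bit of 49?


0b110001. Highest set bit at position 5

5


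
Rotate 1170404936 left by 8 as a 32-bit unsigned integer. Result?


Rotate 0b1000101110000101111011001001000 left by 8 (32-bit) = 0b11000010111101100100100001000101 = 3270920261

3270920261


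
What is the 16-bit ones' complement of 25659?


25659 ^ 65535 = 39876

39876


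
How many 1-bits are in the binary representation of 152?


0b10011000 has 3 set bits

3


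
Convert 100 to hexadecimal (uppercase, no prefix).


100 = 64 hex

64


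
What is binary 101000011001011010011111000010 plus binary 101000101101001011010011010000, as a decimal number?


101000011001011010011111000010 + 101000101101001011010011010000 = 1010001000110100101110010010010 = 1360682130

1360682130


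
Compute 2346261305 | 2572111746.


0b10001011110110010001101100111001 | 0b10011001010011110100111110000010 = 0b10011011110111110101111110111011 = 2615107515

2615107515


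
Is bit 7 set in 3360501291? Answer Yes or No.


0b11001000010011010010111000101011, bit 7 = 0. No

No


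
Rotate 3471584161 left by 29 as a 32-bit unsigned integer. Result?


Rotate 0b11001110111011000010101110100001 left by 29 (32-bit) = 0b111001110111011000010101110100 = 970818932

970818932


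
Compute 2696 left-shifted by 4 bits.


0b101010001000 << 4 = 0b1010100010000000 = 43136

43136


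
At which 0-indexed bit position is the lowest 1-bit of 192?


0b11000000. Lowest set bit at position 6

6


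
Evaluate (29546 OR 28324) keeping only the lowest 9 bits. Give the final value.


Step 1: 29546 | 28324 = 32750
Step 2: 32750 & 511 = 494

494


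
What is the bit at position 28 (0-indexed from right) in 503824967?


0b11110000001111100001001000111, position 28 = 1

1


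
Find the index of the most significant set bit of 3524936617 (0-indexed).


0b11010010000110100100001110101001. Highest set bit at position 31

31


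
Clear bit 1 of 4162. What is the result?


4162 & ~(1 << 1) = 4160

4160


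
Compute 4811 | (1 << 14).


4811 | (1 << 14) = 4811 | 16384 = 21195

21195


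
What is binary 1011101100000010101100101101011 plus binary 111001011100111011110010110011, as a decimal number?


1011101100000010101100101101011 + 111001011100111011110010110011 = 10010110111101010001011000011110 = 2532644382

2532644382


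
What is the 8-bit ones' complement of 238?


238 ^ 255 = 17

17


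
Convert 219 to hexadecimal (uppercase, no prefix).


219 = DB hex

DB


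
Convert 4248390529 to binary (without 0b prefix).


4248390529 = 11111101001110010100101110000001 in binary

11111101001110010100101110000001


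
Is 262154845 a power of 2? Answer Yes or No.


0b1111101000000010101001011101. Multiple bits set => No

No


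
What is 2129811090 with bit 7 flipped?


2129811090 ^ (1 << 7) = 2129811090 ^ 128 = 2129810962

2129810962


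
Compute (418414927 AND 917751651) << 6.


Step 1: 418414927 & 917751651 = 280002883
Step 2: 280002883 << 6 = 17920184512

17920184512


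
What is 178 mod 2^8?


178 & 255 = 178

178


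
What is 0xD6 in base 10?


D6 hex = 214 decimal

214


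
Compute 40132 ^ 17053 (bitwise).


0b1001110011000100 ^ 0b100001010011101 = 0b1101111001011001 = 56921

56921


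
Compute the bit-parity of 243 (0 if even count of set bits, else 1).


0b11110011 has 6 ones => parity 0

0


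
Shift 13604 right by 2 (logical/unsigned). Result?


0b11010100100100 >> 2 = 0b110101001001 = 3401

3401


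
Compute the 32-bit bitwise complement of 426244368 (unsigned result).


~0b11001011001111111100100010000 = 0b11100110100110000000011011101111 = 3868722927 (32-bit unsigned)

3868722927


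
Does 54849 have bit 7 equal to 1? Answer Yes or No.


0b1101011001000001, bit 7 = 0. No

No


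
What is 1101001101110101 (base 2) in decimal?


1101001101110101 in decimal = 54133

54133


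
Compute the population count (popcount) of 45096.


0b1011000000101000 has 5 set bits

5


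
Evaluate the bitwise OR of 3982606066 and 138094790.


0b11101101011000011011111011110010 | 0b1000001110110010100011000110 = 0b11101101011110111011111011110110 = 3984310006

3984310006


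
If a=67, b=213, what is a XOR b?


67 ^ 213 = 150

150


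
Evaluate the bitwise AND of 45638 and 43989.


0b1011001001000110 & 0b1010101111010101 = 0b1010001001000100 = 41540

41540


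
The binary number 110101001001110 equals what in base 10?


110101001001110 in decimal = 27214

27214


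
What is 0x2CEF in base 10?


2CEF hex = 11503 decimal

11503


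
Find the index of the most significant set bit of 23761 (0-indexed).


0b101110011010001. Highest set bit at position 14

14


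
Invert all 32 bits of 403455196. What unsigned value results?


403455196 ^ 4294967295 = 3891512099

3891512099


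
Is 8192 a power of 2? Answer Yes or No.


0b10000000000000. Only one bit set => Yes

Yes


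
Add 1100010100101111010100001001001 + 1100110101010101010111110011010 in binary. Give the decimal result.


1100010100101111010100001001001 + 1100110101010101010111110011010 = 11001001010000100101011111100011 = 3376568291

3376568291


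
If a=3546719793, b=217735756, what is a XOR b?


3546719793 ^ 217735756 = 3751593085

3751593085


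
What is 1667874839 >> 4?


0b1100011011010011100000000010111 >> 4 = 0b110001101101001110000000001 = 104242177

104242177


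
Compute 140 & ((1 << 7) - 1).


140 & 127 = 12

12


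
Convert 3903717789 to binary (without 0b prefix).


3903717789 = 11101000101011100000000110011101 in binary

11101000101011100000000110011101


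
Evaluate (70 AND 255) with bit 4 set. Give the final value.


Step 1: 70 & 255 = 70
Step 2: 70 | (1 << 4) = 70 | 16 = 86

86


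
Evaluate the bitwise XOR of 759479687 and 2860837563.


0b101101010001001011110110000111 ^ 0b10101010100001001110101010111011 = 0b10000111110000000101011100111100 = 2277529404

2277529404


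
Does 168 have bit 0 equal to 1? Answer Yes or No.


0b10101000, bit 0 = 0. No

No


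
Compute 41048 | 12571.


0b1010000001011000 | 0b11000100011011 = 0b1011000101011011 = 45403

45403


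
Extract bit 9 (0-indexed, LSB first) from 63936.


0b1111100111000000, position 9 = 0

0


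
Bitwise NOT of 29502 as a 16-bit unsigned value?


~0b111001100111110 = 0b1000110011000001 = 36033 (16-bit unsigned)

36033


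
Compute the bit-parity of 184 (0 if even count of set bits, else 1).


0b10111000 has 4 ones => parity 0

0


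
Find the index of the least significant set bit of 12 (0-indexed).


0b1100. Lowest set bit at position 2

2


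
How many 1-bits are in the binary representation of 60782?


0b1110110101101110 has 11 set bits

11


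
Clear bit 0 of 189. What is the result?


189 & ~(1 << 0) = 188

188


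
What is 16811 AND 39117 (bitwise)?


0b100000110101011 & 0b1001100011001101 = 0b10001001 = 137

137


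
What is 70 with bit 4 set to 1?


70 | (1 << 4) = 70 | 16 = 86

86


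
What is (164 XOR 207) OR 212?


Step 1: 164 ^ 207 = 107
Step 2: 107 | 212 = 255

255


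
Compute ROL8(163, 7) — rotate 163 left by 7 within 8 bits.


Rotate 0b10100011 left by 7 (8-bit) = 0b11010001 = 209

209


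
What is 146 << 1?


0b10010010 << 1 = 0b100100100 = 292

292


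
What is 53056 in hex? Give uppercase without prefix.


53056 = CF40 hex

CF40


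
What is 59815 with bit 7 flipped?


59815 ^ (1 << 7) = 59815 ^ 128 = 59687

59687


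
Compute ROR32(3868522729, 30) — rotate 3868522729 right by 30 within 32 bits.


Rotate 0b11100110100101001111100011101001 right by 30 (32-bit) = 0b10011010010100111110001110100111 = 2589189031

2589189031


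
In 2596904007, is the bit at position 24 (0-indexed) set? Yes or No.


0b10011010110010011001110001000111, bit 24 = 0. No

No


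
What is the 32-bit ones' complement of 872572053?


872572053 ^ 4294967295 = 3422395242

3422395242


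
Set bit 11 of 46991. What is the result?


46991 | (1 << 11) = 46991 | 2048 = 49039

49039


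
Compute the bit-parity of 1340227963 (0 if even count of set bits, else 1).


0b1001111111000100100000101111011 has 17 ones => parity 1

1


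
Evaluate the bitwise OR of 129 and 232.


0b10000001 | 0b11101000 = 0b11101001 = 233

233


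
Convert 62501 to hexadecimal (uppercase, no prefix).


62501 = F425 hex

F425


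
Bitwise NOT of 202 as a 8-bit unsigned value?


~0b11001010 = 0b110101 = 53 (8-bit unsigned)

53


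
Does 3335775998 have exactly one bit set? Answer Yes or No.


0b11000110110100111110011011111110. Multiple bits set => No

No


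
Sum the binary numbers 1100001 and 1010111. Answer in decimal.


1100001 + 1010111 = 10111000 = 184

184


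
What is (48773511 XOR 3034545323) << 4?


Step 1: 48773511 ^ 3034545323 = 3057075500
Step 2: 3057075500 << 4 = 48913208000

48913208000


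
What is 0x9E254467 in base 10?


9E254467 hex = 2653242471 decimal

2653242471


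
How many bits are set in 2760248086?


0b10100100100001100000101100010110 has 12 set bits

12


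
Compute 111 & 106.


0b1101111 & 0b1101010 = 0b1101010 = 106

106


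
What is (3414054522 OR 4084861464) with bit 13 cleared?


Step 1: 3414054522 | 4084861464 = 4219362938
Step 2: 4219362938 & ~(1 << 13) = 4219362938

4219362938


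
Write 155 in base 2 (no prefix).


155 = 10011011 in binary

10011011


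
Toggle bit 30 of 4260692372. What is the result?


4260692372 ^ (1 << 30) = 4260692372 ^ 1073741824 = 3186950548

3186950548


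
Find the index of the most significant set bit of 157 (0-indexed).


0b10011101. Highest set bit at position 7

7


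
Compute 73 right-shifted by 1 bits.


0b1001001 >> 1 = 0b100100 = 36

36


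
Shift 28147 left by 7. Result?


0b110110111110011 << 7 = 0b1101101111100110000000 = 3602816

3602816


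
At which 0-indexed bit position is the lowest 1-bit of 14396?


0b11100000111100. Lowest set bit at position 2

2


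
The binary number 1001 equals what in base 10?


1001 in decimal = 9

9


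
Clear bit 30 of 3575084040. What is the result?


3575084040 & ~(1 << 30) = 2501342216

2501342216


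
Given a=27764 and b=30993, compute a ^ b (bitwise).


27764 ^ 30993 = 5477

5477


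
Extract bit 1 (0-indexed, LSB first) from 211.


0b11010011, position 1 = 1

1


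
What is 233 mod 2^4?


233 & 15 = 9

9


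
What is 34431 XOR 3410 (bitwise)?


0b1000011001111111 ^ 0b110101010010 = 0b1000101100101101 = 35629

35629


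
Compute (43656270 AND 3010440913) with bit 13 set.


Step 1: 43656270 & 3010440913 = 34219072
Step 2: 34219072 | (1 << 13) = 34219072 | 8192 = 34219072

34219072


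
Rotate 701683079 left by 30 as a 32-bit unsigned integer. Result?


Rotate 0b101001110100101101010110000111 left by 30 (32-bit) = 0b11001010011101001011010101100001 = 3396646241

3396646241


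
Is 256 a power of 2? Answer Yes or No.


0b100000000. Only one bit set => Yes

Yes


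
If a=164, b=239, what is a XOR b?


164 ^ 239 = 75

75


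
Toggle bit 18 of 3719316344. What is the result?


3719316344 ^ (1 << 18) = 3719316344 ^ 262144 = 3719578488

3719578488


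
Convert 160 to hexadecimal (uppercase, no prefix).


160 = A0 hex

A0


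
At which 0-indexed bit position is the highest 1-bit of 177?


0b10110001. Highest set bit at position 7

7


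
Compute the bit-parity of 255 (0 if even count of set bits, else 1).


0b11111111 has 8 ones => parity 0

0


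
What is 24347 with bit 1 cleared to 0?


24347 & ~(1 << 1) = 24345

24345


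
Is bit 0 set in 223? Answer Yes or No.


0b11011111, bit 0 = 1. Yes

Yes


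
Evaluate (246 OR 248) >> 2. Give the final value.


Step 1: 246 | 248 = 254
Step 2: 254 >> 2 = 63

63


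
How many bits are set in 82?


0b1010010 has 3 set bits

3


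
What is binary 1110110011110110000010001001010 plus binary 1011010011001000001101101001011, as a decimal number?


1110110011110110000010001001010 + 1011010011001000001101101001011 = 11010000110111110001111110010101 = 3504283541

3504283541


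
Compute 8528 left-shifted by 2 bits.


0b10000101010000 << 2 = 0b1000010101000000 = 34112

34112


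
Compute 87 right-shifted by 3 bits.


0b1010111 >> 3 = 0b1010 = 10

10


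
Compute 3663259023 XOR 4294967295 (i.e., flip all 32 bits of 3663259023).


3663259023 ^ 4294967295 = 631708272

631708272


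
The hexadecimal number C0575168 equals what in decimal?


C0575168 hex = 3226947944 decimal

3226947944


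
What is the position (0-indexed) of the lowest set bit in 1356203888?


0b1010000110101100000011101110000. Lowest set bit at position 4

4


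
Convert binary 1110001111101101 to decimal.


1110001111101101 in decimal = 58349

58349


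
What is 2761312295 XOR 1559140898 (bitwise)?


0b10100100100101100100100000100111 ^ 0b1011100111011101001101000100010 = 0b11111000011110001101001000000101 = 4168667653

4168667653


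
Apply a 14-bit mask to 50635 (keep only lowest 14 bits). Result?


50635 & 16383 = 1483

1483


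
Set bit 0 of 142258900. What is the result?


142258900 | (1 << 0) = 142258900 | 1 = 142258901

142258901


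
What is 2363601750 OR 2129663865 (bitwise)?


0b10001100111000011011001101010110 | 0b1111110111100000001011101111001 = 0b11111110111100011011011101111111 = 4277254015

4277254015


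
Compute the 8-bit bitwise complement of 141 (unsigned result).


~0b10001101 = 0b1110010 = 114 (8-bit unsigned)

114


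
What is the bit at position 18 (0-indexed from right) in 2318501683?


0b10001010001100011000011100110011, position 18 = 0

0


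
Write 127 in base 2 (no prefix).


127 = 1111111 in binary

1111111


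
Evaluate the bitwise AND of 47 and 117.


0b101111 & 0b1110101 = 0b100101 = 37

37


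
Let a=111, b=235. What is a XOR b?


111 ^ 235 = 132

132


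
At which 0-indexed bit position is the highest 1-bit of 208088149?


0b1100011001110010110001010101. Highest set bit at position 27

27


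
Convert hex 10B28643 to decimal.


10B28643 hex = 280135235 decimal

280135235


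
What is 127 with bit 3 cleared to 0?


127 & ~(1 << 3) = 119

119


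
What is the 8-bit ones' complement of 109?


109 ^ 255 = 146

146


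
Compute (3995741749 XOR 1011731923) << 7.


Step 1: 3995741749 ^ 1011731923 = 3530023910
Step 2: 3530023910 << 7 = 451843060480

451843060480


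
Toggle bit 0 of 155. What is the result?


155 ^ (1 << 0) = 155 ^ 1 = 154

154


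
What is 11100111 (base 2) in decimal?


11100111 in decimal = 231

231


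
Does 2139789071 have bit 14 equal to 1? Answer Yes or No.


0b1111111100010101001011100001111, bit 14 = 0. No

No


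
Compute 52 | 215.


0b110100 | 0b11010111 = 0b11110111 = 247

247


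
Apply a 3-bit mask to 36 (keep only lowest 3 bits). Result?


36 & 7 = 4

4


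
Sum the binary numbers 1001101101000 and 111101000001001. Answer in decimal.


1001101101000 + 111101000001001 = 1000110101110001 = 36209

36209


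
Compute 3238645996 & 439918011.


0b11000001000010011101000011101100 & 0b11010001110001001110110111011 = 0b10001001000010101000 = 561320

561320


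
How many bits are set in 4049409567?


0b11110001010111010001011000011111 has 18 set bits

18


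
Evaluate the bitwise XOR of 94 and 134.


0b1011110 ^ 0b10000110 = 0b11011000 = 216

216


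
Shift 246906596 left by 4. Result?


0b1110101101110111111011100100 << 4 = 0b11101011011101111110111001000000 = 3950505536

3950505536


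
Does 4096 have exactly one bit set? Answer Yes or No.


0b1000000000000. Only one bit set => Yes

Yes


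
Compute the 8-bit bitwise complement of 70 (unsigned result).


~0b1000110 = 0b10111001 = 185 (8-bit unsigned)

185


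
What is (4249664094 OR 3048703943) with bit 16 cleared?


Step 1: 4249664094 | 3048703943 = 4261396447
Step 2: 4261396447 & ~(1 << 16) = 4261330911

4261330911


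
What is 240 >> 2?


0b11110000 >> 2 = 0b111100 = 60

60


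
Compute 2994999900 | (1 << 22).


2994999900 | (1 << 22) = 2994999900 | 4194304 = 2999194204

2999194204


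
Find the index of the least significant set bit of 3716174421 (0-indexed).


0b11011101100000000101001001010101. Lowest set bit at position 0

0


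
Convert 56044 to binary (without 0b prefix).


56044 = 1101101011101100 in binary

1101101011101100


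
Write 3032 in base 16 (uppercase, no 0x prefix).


3032 = BD8 hex

BD8


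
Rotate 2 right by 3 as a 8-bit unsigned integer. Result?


Rotate 0b10 right by 3 (8-bit) = 0b1000000 = 64

64


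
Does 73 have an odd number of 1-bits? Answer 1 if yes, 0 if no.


0b1001001 has 3 ones => parity 1

1


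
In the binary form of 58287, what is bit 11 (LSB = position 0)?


0b1110001110101111, position 11 = 0

0


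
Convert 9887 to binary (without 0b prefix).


9887 = 10011010011111 in binary

10011010011111


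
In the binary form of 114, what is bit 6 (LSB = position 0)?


0b1110010, position 6 = 1

1


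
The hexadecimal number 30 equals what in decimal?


30 hex = 48 decimal

48


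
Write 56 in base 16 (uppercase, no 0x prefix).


56 = 38 hex

38


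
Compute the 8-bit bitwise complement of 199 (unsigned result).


~0b11000111 = 0b111000 = 56 (8-bit unsigned)

56


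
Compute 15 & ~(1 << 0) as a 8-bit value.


15 & ~(1 << 0) = 14

14


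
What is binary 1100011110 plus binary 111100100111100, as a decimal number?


1100011110 + 111100100111100 = 111110001011010 = 31834

31834


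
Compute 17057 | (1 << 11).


17057 | (1 << 11) = 17057 | 2048 = 19105

19105


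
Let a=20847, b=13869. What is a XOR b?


20847 ^ 13869 = 26434

26434


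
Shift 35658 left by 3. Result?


0b1000101101001010 << 3 = 0b1000101101001010000 = 285264

285264


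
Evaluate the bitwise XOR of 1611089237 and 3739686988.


0b1100000000001110100010101010101 ^ 0b11011110111001110001100001001100 = 0b10111110111000000101110100011001 = 3202374937

3202374937


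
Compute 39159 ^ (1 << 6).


39159 ^ (1 << 6) = 39159 ^ 64 = 39095

39095


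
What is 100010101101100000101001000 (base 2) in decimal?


100010101101100000101001000 in decimal = 72794440

72794440


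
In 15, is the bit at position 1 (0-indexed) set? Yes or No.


0b1111, bit 1 = 1. Yes

Yes


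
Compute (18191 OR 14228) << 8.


Step 1: 18191 | 14228 = 30623
Step 2: 30623 << 8 = 7839488

7839488


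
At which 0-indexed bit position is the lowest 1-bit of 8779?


0b10001001001011. Lowest set bit at position 0

0


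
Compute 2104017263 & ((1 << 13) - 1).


2104017263 & 8191 = 367

367


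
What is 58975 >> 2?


0b1110011001011111 >> 2 = 0b11100110010111 = 14743

14743


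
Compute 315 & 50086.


0b100111011 & 0b1100001110100110 = 0b100100010 = 290

290


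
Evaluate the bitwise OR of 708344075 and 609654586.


0b101010001110000111100100001011 | 0b100100010101101001011100111010 = 0b101110011111101111111100111011 = 780074811

780074811


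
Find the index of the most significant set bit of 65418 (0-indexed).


0b1111111110001010. Highest set bit at position 15

15


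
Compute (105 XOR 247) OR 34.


Step 1: 105 ^ 247 = 158
Step 2: 158 | 34 = 190

190


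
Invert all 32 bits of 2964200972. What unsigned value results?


2964200972 ^ 4294967295 = 1330766323

1330766323


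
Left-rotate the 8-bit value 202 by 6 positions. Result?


Rotate 0b11001010 left by 6 (8-bit) = 0b10110010 = 178

178


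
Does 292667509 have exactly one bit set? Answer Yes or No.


0b10001011100011100000001110101. Multiple bits set => No

No


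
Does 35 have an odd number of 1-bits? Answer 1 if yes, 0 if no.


0b100011 has 3 ones => parity 1

1


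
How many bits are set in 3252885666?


0b11000001111000110001100010100010 has 13 set bits

13


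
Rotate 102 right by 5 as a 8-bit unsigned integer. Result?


Rotate 0b1100110 right by 5 (8-bit) = 0b110011 = 51

51


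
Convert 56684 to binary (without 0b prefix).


56684 = 1101110101101100 in binary

1101110101101100


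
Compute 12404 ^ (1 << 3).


12404 ^ (1 << 3) = 12404 ^ 8 = 12412

12412


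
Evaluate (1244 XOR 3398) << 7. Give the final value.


Step 1: 1244 ^ 3398 = 2458
Step 2: 2458 << 7 = 314624

314624


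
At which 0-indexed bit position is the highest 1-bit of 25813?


0b110010011010101. Highest set bit at position 14

14


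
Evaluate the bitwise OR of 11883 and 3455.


0b10111001101011 | 0b110101111111 = 0b10111101111111 = 12159

12159


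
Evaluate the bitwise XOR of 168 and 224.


0b10101000 ^ 0b11100000 = 0b1001000 = 72

72


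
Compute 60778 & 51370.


0b1110110101101010 & 0b1100100010101010 = 0b1100100000101010 = 51242

51242


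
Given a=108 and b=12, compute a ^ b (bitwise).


108 ^ 12 = 96

96


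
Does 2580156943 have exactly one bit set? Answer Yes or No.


0b10011001110010100001001000001111. Multiple bits set => No

No


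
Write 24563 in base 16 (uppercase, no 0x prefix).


24563 = 5FF3 hex

5FF3


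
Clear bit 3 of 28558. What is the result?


28558 & ~(1 << 3) = 28550

28550


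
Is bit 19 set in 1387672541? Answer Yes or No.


0b1010010101101100011001111011101, bit 19 = 0. No

No


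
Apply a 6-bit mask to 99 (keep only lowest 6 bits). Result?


99 & 63 = 35

35


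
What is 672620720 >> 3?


0b101000000101110110000010110000 >> 3 = 0b101000000101110110000010110 = 84077590

84077590


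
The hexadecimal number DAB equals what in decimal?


DAB hex = 3499 decimal

3499


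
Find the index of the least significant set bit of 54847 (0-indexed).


0b1101011000111111. Lowest set bit at position 0

0


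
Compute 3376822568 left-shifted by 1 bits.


0b11001001010001100011100100101000 << 1 = 0b110010010100011000111001001010000 = 6753645136

6753645136


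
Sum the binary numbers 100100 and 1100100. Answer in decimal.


100100 + 1100100 = 10001000 = 136

136


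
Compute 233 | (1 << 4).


233 | (1 << 4) = 233 | 16 = 249

249


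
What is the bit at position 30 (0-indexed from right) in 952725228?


0b111000110010010110111011101100, position 30 = 0

0


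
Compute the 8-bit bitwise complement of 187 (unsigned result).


~0b10111011 = 0b1000100 = 68 (8-bit unsigned)

68


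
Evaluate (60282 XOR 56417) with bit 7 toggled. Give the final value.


Step 1: 60282 ^ 56417 = 14107
Step 2: 14107 ^ (1 << 7) = 14107 ^ 128 = 14235

14235


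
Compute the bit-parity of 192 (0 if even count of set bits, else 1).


0b11000000 has 2 ones => parity 0

0


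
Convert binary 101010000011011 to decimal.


101010000011011 in decimal = 21531

21531


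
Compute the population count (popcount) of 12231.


0b10111111000111 has 10 set bits

10


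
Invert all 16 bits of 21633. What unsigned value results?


21633 ^ 65535 = 43902

43902


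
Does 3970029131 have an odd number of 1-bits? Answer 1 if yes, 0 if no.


0b11101100101000011101011001001011 has 17 ones => parity 1

1


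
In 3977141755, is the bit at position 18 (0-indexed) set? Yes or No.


0b11101101000011100101110111111011, bit 18 = 1. Yes

Yes


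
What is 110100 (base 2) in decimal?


110100 in decimal = 52

52


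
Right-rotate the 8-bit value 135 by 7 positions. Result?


Rotate 0b10000111 right by 7 (8-bit) = 0b1111 = 15

15


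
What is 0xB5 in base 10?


B5 hex = 181 decimal

181


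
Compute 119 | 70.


0b1110111 | 0b1000110 = 0b1110111 = 119

119


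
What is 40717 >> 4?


0b1001111100001101 >> 4 = 0b100111110000 = 2544

2544


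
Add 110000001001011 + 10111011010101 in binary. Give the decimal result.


110000001001011 + 10111011010101 = 1000111100100000 = 36640

36640


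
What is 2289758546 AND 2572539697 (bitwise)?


0b10001000011110101111000101010010 & 0b10011001010101011101011100110001 = 0b10001000010100001101000100010000 = 2286997776

2286997776


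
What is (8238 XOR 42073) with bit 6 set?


Step 1: 8238 ^ 42073 = 33911
Step 2: 33911 | (1 << 6) = 33911 | 64 = 33911

33911


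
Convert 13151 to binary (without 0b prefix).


13151 = 11001101011111 in binary

11001101011111


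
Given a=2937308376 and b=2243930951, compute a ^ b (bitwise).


2937308376 ^ 2243930951 = 715943839

715943839


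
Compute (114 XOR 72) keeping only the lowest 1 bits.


Step 1: 114 ^ 72 = 58
Step 2: 58 & 1 = 0

0


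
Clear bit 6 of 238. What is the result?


238 & ~(1 << 6) = 174

174


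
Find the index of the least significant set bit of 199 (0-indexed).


0b11000111. Lowest set bit at position 0

0


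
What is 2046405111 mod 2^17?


2046405111 & 131071 = 109047

109047


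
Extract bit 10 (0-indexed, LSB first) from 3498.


0b110110101010, position 10 = 1

1


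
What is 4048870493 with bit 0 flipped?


4048870493 ^ (1 << 0) = 4048870493 ^ 1 = 4048870492

4048870492


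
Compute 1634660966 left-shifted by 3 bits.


0b1100001011011101111001001100110 << 3 = 0b1100001011011101111001001100110000 = 13077287728

13077287728


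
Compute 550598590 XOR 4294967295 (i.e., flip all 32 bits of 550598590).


550598590 ^ 4294967295 = 3744368705

3744368705


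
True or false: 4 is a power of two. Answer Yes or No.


0b100. Only one bit set => Yes

Yes


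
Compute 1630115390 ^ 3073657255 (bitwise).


0b1100001001010011001011000111110 ^ 0b10110111001101000100100110100111 = 0b11010110000111011101111110011001 = 3592282009

3592282009


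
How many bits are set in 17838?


0b100010110101110 has 8 set bits

8


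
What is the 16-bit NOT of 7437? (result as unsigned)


~0b1110100001101 = 0b1110001011110010 = 58098 (16-bit unsigned)

58098


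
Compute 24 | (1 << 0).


24 | (1 << 0) = 24 | 1 = 25

25


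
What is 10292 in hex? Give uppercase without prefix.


10292 = 2834 hex

2834


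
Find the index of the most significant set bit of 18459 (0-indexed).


0b100100000011011. Highest set bit at position 14

14


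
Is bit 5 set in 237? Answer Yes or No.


0b11101101, bit 5 = 1. Yes

Yes


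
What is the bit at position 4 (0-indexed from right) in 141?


0b10001101, position 4 = 0

0


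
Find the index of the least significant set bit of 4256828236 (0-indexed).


0b11111101101110100000101101001100. Lowest set bit at position 2

2


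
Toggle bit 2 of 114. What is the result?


114 ^ (1 << 2) = 114 ^ 4 = 118

118


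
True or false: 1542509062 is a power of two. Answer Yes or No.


0b1011011111100001101001000000110. Multiple bits set => No

No


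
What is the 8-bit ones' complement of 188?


188 ^ 255 = 67

67


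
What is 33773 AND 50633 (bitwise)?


0b1000001111101101 & 0b1100010111001001 = 0b1000000111001001 = 33225

33225


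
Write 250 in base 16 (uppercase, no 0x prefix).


250 = FA hex

FA


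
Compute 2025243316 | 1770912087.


0b1111000101101101100001010110100 | 0b1101001100011011111100101010111 = 0b1111001101111111111101111110111 = 2042625015

2042625015


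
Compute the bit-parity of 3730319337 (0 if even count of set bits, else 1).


0b11011110010110000010011111101001 has 18 ones => parity 0

0


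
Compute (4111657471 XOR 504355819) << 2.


Step 1: 4111657471 ^ 504355819 = 3944559124
Step 2: 3944559124 << 2 = 15778236496

15778236496


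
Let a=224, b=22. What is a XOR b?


224 ^ 22 = 246

246


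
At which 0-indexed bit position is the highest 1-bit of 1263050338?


0b1001011010010001001111001100010. Highest set bit at position 30

30


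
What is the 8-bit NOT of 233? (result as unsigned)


~0b11101001 = 0b10110 = 22 (8-bit unsigned)

22


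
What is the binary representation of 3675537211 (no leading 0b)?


3675537211 = 11011011000101000011111100111011 in binary

11011011000101000011111100111011


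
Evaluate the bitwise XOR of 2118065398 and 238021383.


0b1111110001111110001110011110110 ^ 0b1110001011111110101100000111 = 0b1110000000100001111011111110001 = 1880160241

1880160241


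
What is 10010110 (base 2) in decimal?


10010110 in decimal = 150

150


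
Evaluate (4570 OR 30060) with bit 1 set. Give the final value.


Step 1: 4570 | 30060 = 30206
Step 2: 30206 | (1 << 1) = 30206 | 2 = 30206

30206


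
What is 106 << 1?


0b1101010 << 1 = 0b11010100 = 212

212


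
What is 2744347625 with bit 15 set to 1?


2744347625 | (1 << 15) = 2744347625 | 32768 = 2744380393

2744380393


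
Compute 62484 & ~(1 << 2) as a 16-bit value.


62484 & ~(1 << 2) = 62480

62480


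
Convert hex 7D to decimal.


7D hex = 125 decimal

125


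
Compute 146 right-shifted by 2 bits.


0b10010010 >> 2 = 0b100100 = 36

36


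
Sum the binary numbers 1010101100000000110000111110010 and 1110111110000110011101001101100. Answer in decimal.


1010101100000000110000111110010 + 1110111110000110011101001101100 = 11001101010000111001110001011110 = 3443760222

3443760222


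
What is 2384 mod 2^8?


2384 & 255 = 80

80


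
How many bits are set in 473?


0b111011001 has 6 set bits

6


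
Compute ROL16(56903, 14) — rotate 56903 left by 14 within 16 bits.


Rotate 0b1101111001000111 left by 14 (16-bit) = 0b1111011110010001 = 63377

63377


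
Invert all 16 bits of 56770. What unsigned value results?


56770 ^ 65535 = 8765

8765


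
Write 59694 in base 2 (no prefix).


59694 = 1110100100101110 in binary

1110100100101110


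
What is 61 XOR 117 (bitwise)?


0b111101 ^ 0b1110101 = 0b1001000 = 72

72


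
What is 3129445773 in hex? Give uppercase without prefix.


3129445773 = BA878D8D hex

BA878D8D


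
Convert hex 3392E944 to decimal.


3392E944 hex = 865265988 decimal

865265988


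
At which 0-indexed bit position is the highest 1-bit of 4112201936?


0b11110101000110110011100011010000. Highest set bit at position 31

31


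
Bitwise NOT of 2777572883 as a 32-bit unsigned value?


~0b10100101100011100110011000010011 = 0b1011010011100011001100111101100 = 1517394412 (32-bit unsigned)

1517394412


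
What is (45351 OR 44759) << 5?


Step 1: 45351 | 44759 = 49143
Step 2: 49143 << 5 = 1572576

1572576


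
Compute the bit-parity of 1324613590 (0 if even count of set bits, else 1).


0b1001110111100111111111111010110 has 23 ones => parity 1

1


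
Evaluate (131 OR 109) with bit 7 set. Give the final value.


Step 1: 131 | 109 = 239
Step 2: 239 | (1 << 7) = 239 | 128 = 239

239


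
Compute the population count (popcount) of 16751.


0b100000101101111 has 8 set bits

8


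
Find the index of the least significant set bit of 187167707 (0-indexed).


0b1011001001111111001111011011. Lowest set bit at position 0

0


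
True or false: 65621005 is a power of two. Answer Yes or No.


0b11111010010100110000001101. Multiple bits set => No

No


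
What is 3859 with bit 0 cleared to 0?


3859 & ~(1 << 0) = 3858

3858


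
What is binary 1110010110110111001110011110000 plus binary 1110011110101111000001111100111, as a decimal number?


1110010110110111001110011110000 + 1110011110101111000001111100111 = 11100110101100110010000011010111 = 3870499031

3870499031


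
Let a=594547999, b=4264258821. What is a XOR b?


594547999 ^ 4264258821 = 3713759258

3713759258


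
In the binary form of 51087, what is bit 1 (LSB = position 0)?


0b1100011110001111, position 1 = 1

1


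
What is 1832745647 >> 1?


0b1101101001111010111101010101111 >> 1 = 0b110110100111101011110101010111 = 916372823

916372823


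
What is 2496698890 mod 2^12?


2496698890 & 4095 = 2570

2570


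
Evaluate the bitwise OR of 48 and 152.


0b110000 | 0b10011000 = 0b10111000 = 184

184


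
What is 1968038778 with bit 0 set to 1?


1968038778 | (1 << 0) = 1968038778 | 1 = 1968038779

1968038779


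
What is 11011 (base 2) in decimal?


11011 in decimal = 27

27


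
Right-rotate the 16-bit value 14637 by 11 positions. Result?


Rotate 0b11100100101101 right by 11 (16-bit) = 0b10010110100111 = 9639

9639


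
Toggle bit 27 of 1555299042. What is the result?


1555299042 ^ (1 << 27) = 1555299042 ^ 134217728 = 1421081314

1421081314


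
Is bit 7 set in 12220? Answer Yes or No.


0b10111110111100, bit 7 = 1. Yes

Yes


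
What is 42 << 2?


0b101010 << 2 = 0b10101000 = 168

168


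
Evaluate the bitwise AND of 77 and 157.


0b1001101 & 0b10011101 = 0b1101 = 13

13


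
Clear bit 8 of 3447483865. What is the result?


3447483865 & ~(1 << 8) = 3447483609

3447483609


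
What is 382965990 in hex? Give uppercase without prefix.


382965990 = 16D398E6 hex

16D398E6


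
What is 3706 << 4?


0b111001111010 << 4 = 0b1110011110100000 = 59296

59296


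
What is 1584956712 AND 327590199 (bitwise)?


0b1011110011110001000010100101000 & 0b10011100001101010000100110111 = 0b10010000000001000000100100000 = 302022944

302022944


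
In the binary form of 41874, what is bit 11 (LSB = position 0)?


0b1010001110010010, position 11 = 0

0


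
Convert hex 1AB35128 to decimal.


1AB35128 hex = 447959336 decimal

447959336


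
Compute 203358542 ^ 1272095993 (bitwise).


0b1100000111110000000101001110 ^ 0b1001011110100101010010011111001 = 0b1000111110011011010010110110111 = 1204659639

1204659639


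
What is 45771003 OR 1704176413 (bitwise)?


0b10101110100110100011111011 | 0b1100101100100111010101100011101 = 0b1100111101110111110101111111111 = 1740368895

1740368895


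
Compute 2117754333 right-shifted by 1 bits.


0b1111110001110100101110111011101 >> 1 = 0b111111000111010010111011101110 = 1058877166

1058877166


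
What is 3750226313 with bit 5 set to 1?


3750226313 | (1 << 5) = 3750226313 | 32 = 3750226345

3750226345


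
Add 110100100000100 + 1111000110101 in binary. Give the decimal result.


110100100000100 + 1111000110101 = 1000011100111001 = 34617

34617


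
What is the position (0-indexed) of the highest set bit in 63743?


0b1111100011111111. Highest set bit at position 15

15


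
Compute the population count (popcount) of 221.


0b11011101 has 6 set bits

6


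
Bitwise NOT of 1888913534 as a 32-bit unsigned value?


~0b1110000100101101000100001111110 = 0b10001111011010010111011110000001 = 2406053761 (32-bit unsigned)

2406053761


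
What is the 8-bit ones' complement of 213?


213 ^ 255 = 42

42


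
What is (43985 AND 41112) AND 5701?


Step 1: 43985 & 41112 = 41104
Step 2: 41104 & 5701 = 0

0


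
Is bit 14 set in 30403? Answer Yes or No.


0b111011011000011, bit 14 = 1. Yes

Yes


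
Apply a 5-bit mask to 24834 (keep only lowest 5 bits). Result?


24834 & 31 = 2

2


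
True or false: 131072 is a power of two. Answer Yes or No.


0b100000000000000000. Only one bit set => Yes

Yes


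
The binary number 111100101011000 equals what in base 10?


111100101011000 in decimal = 31064

31064


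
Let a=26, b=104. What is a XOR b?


26 ^ 104 = 114

114


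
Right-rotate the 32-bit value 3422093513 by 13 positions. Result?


Rotate 0b11001011111110010000000011001001 right by 13 (32-bit) = 0b110010011100101111111001000 = 105799624

105799624


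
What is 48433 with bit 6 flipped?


48433 ^ (1 << 6) = 48433 ^ 64 = 48497

48497


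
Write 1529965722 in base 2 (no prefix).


1529965722 = 1011011001100010110110010011010 in binary

1011011001100010110110010011010


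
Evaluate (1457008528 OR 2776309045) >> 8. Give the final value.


Step 1: 1457008528 | 2776309045 = 4160438197
Step 2: 4160438197 >> 8 = 16251711

16251711


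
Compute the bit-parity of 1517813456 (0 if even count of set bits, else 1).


0b1011010011101111111111011010000 has 20 ones => parity 0

0


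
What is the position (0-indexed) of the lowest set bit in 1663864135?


0b1100011001011001000110101000111. Lowest set bit at position 0

0


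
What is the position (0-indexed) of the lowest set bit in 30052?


0b111010101100100. Lowest set bit at position 2

2


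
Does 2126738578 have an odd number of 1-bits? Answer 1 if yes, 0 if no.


0b1111110110000110111010010010010 has 17 ones => parity 1

1


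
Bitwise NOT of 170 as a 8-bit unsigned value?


~0b10101010 = 0b1010101 = 85 (8-bit unsigned)

85


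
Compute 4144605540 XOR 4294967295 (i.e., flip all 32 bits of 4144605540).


4144605540 ^ 4294967295 = 150361755

150361755


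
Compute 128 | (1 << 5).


128 | (1 << 5) = 128 | 32 = 160

160


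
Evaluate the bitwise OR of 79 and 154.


0b1001111 | 0b10011010 = 0b11011111 = 223

223


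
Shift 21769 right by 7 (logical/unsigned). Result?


0b101010100001001 >> 7 = 0b10101010 = 170

170


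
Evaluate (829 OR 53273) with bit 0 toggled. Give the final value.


Step 1: 829 | 53273 = 54077
Step 2: 54077 ^ (1 << 0) = 54077 ^ 1 = 54076

54076


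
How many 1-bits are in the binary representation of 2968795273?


0b10110000111101000011100010001001 has 14 set bits

14


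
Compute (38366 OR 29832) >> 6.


Step 1: 38366 | 29832 = 62942
Step 2: 62942 >> 6 = 983

983
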